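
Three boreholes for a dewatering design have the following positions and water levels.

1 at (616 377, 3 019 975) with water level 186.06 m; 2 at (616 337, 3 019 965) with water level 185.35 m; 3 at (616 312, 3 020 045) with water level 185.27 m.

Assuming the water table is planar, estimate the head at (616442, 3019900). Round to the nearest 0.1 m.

Differences from 1: to 2 (Δx, Δy, Δh) = (-40, -10, -0.71); to 3 = (-65, 70, -0.79).
Solve a·Δx + b·Δy = Δh: det = (-40)·70 − (-65)·(-10) = -3450.
∂h/∂x = [(-0.71)·70 − (-0.79)·(-10)] / -3450 = +0.01670
∂h/∂y = [(-40)·(-0.79) − (-65)·(-0.71)] / -3450 = +0.004217
h(616442, 3019900) = 186.06 + (+0.01670)·(65) + (+0.004217)·(-75) = 186.06 +1.085 -0.316 = 186.829 m.

186.8 m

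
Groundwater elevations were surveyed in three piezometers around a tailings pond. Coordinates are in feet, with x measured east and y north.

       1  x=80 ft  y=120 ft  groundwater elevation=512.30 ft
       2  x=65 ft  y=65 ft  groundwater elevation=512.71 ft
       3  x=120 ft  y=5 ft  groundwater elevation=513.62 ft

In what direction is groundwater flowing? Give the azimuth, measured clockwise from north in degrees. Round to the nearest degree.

325°

Differences from 1: to 2 (Δx, Δy, Δh) = (-15, -55, +0.41); to 3 = (40, -115, +1.32).
Determinant of the coordinate differences = (-15)·(-115) − 40·(-55) = 3925.
∂h/∂x = [(+0.41)·(-115) − (+1.32)·(-55)] / 3925 = +0.006484
∂h/∂y = [(-15)·(+1.32) − 40·(+0.41)] / 3925 = -0.009223
Flow direction (−∇h) has components (-0.006484 E, +0.009223 N).
Azimuth = atan2(E, N) = atan2(-0.006484, +0.009223) = 324.9° ≈ 325°.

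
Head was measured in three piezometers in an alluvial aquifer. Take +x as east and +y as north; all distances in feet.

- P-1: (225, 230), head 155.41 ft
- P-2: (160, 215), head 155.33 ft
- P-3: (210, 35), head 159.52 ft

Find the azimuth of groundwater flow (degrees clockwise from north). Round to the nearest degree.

Differences from P-1: to P-2 (Δx, Δy, Δh) = (-65, -15, -0.08); to P-3 = (-15, -195, +4.11).
Solve a·Δx + b·Δy = Δh: det = (-65)·(-195) − (-15)·(-15) = 12450.
∂h/∂x = [(-0.08)·(-195) − (+4.11)·(-15)] / 12450 = +0.006205
∂h/∂y = [(-65)·(+4.11) − (-15)·(-0.08)] / 12450 = -0.02155
Flow direction (−∇h) has components (-0.006205 E, +0.02155 N).
Azimuth = atan2(E, N) = atan2(-0.006205, +0.02155) = 343.9° ≈ 344°.

344°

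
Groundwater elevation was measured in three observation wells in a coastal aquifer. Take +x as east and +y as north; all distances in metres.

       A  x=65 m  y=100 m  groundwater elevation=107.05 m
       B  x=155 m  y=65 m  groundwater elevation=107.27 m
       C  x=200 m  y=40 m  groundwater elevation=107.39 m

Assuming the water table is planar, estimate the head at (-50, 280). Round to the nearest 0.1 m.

106.6 m

Taking A as reference: B−A = (90, -35, +0.22); C−A = (135, -60, +0.34).
Determinant of the coordinate differences = 90·(-60) − 135·(-35) = -675.
∂h/∂x = [(+0.22)·(-60) − (+0.34)·(-35)] / -675 = +0.001926
∂h/∂y = [90·(+0.34) − 135·(+0.22)] / -675 = -0.001333
h(-50, 280) = 107.05 + (+0.001926)·(-115) + (-0.001333)·(180) = 107.05 -0.221 -0.240 = 106.589 m.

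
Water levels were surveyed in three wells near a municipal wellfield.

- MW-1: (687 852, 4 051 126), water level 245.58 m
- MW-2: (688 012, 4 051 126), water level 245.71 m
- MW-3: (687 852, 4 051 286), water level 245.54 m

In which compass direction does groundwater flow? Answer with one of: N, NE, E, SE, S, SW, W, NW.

∂h/∂x = (245.71 − 245.58) / (688012 − 687852) = +0.0008125
∂h/∂y = (245.54 − 245.58) / (4051286 − 4051126) = -0.0002500
Flow = −∇h = (-0.0008125 east, +0.0002500 north), which points west.

W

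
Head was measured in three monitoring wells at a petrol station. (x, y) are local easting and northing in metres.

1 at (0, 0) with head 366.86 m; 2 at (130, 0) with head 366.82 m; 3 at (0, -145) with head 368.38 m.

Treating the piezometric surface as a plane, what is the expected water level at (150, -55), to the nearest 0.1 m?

∂h/∂x = (366.82 − 366.86) / (130 − 0) = -0.0003077
∂h/∂y = (368.38 − 366.86) / (-145 − 0) = -0.01048
h(150, -55) = 366.86 + (-0.0003077)·(150) + (-0.01048)·(-55) = 366.86 -0.046 +0.577 = 367.390 m.

367.4 m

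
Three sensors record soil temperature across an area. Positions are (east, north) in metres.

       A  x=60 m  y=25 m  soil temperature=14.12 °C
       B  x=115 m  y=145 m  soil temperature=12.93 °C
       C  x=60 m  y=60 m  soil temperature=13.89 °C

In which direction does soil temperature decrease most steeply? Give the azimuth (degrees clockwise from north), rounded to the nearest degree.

Three-point gradient (reference A): Δ to B = (55, 120, -1.19), Δ to C = (0, 35, -0.23).
∂T/∂x = -0.007299, ∂T/∂y = -0.006571 (det = 1925).
Steepest decrease is along −∇f: components (+0.007299 E, +0.006571 N).
Azimuth = atan2(+0.007299, +0.006571) = 48.0° ≈ 048°.

048°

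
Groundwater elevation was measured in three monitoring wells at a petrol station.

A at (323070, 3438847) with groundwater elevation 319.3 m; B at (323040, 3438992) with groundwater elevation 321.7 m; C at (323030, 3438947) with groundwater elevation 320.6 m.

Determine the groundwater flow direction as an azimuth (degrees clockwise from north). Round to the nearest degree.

222°

Three-point gradient (reference A): Δ to B = (-30, 145, +2.4), Δ to C = (-40, 100, +1.3).
∂h/∂x = +0.01839, ∂h/∂y = +0.02036 (det = 2800).
Flow direction (−∇h) has components (-0.01839 E, -0.02036 N).
Azimuth = atan2(E, N) = atan2(-0.01839, -0.02036) = 222.1° ≈ 222°.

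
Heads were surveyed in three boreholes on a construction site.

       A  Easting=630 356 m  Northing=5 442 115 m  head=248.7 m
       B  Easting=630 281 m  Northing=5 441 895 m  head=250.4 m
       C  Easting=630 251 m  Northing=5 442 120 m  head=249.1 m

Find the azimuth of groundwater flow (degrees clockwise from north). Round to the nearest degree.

Taking A as reference: B−A = (-75, -220, +1.7); C−A = (-105, 5, +0.4).
Solve a·Δx + b·Δy = Δh: det = (-75)·5 − (-105)·(-220) = -23475.
∂h/∂x = [(+1.7)·5 − (+0.4)·(-220)] / -23475 = -0.004111
∂h/∂y = [(-75)·(+0.4) − (-105)·(+1.7)] / -23475 = -0.006326
Flow direction (−∇h) has components (+0.004111 E, +0.006326 N).
Azimuth = atan2(E, N) = atan2(+0.004111, +0.006326) = 33.0° ≈ 033°.

033°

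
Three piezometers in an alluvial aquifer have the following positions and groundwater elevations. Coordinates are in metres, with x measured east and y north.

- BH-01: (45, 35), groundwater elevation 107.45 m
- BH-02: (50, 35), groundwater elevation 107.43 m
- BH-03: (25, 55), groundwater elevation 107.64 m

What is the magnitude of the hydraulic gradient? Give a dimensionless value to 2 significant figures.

Three-point gradient (reference BH-01): Δ to BH-02 = (5, 0, -0.02), Δ to BH-03 = (-20, 20, +0.19).
∂h/∂x = -0.004000, ∂h/∂y = +0.005500 (det = 100).
|∇h| = √(-0.004000² + 0.005500²) = 0.006801

0.0068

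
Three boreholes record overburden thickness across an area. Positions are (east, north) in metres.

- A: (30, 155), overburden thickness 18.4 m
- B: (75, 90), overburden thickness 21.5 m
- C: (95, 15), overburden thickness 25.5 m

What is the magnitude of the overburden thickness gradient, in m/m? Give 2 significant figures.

0.058 m/m

Taking A as reference: B−A = (45, -65, +3.1); C−A = (65, -140, +7.1).
Solve a·Δx + b·Δy = Δd: det = 45·(-140) − 65·(-65) = -2075.
∂d/∂x = [(+3.1)·(-140) − (+7.1)·(-65)] / -2075 = -0.01325
∂d/∂y = [45·(+7.1) − 65·(+3.1)] / -2075 = -0.05687
|∇f| = √(-0.01325² + -0.05687²) = 0.05839 m/m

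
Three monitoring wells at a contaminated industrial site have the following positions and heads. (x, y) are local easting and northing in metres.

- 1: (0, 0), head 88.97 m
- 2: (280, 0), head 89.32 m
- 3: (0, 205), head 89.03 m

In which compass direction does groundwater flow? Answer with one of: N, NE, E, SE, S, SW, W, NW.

W

∂h/∂x = (89.32 − 88.97) / (280 − 0) = +0.001250
∂h/∂y = (89.03 − 88.97) / (205 − 0) = +0.0002927
Flow = −∇h = (-0.001250 east, -0.0002927 north), which points west.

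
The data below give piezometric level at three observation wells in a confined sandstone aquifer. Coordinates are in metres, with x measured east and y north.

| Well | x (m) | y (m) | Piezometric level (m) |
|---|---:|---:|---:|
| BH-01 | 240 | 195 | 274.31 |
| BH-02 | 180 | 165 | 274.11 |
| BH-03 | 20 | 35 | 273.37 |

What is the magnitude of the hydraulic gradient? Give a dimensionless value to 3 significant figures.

Taking BH-01 as reference: BH-02−BH-01 = (-60, -30, -0.20); BH-03−BH-01 = (-220, -160, -0.94).
Solve a·Δx + b·Δy = Δh: det = (-60)·(-160) − (-220)·(-30) = 3000.
∂h/∂x = [(-0.20)·(-160) − (-0.94)·(-30)] / 3000 = +0.001267
∂h/∂y = [(-60)·(-0.94) − (-220)·(-0.20)] / 3000 = +0.004133
|∇h| = √(0.001267² + 0.004133²) = 0.004323

0.00432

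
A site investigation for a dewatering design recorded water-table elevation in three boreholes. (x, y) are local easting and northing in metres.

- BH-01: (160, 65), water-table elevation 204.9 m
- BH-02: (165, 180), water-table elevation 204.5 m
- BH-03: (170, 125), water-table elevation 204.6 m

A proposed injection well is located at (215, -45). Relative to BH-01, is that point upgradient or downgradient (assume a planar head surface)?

downgradient

Taking BH-01 as reference: BH-02−BH-01 = (5, 115, -0.4); BH-03−BH-01 = (10, 60, -0.3).
Determinant of the coordinate differences = 5·60 − 10·115 = -850.
∂h/∂x = [(-0.4)·60 − (-0.3)·115] / -850 = -0.01235
∂h/∂y = [5·(-0.3) − 10·(-0.4)] / -850 = -0.002941
Head at (215, -45) = 204.9 + (-0.01235)·(55) + (-0.002941)·(-110) = 204.54 m.
That is lower than the 204.9 m at BH-01, so the point is downgradient.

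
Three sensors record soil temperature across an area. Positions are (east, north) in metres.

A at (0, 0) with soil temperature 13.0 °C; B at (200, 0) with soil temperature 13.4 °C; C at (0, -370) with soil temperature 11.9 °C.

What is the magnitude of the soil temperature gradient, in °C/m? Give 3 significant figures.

0.00358 °C/m

∂T/∂x = (13.4 − 13.0) / (200 − 0) = +0.002000
∂T/∂y = (11.9 − 13.0) / (-370 − 0) = +0.002973
|∇f| = √(0.002000² + 0.002973²) = 0.003583 °C/m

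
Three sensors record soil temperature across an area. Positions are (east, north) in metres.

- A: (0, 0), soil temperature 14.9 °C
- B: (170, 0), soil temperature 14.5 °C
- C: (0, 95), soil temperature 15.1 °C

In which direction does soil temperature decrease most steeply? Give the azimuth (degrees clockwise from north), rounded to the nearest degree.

∂T/∂x = (14.5 − 14.9) / (170 − 0) = -0.002353
∂T/∂y = (15.1 − 14.9) / (95 − 0) = +0.002105
Steepest decrease is along −∇f: components (+0.002353 E, -0.002105 N).
Azimuth = atan2(+0.002353, -0.002105) = 131.8° ≈ 132°.

132°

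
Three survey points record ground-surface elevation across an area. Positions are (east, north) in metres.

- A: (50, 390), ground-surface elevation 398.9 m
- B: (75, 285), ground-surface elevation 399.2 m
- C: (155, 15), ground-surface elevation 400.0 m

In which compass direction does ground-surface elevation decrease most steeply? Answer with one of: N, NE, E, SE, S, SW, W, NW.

Differences from A: to B (Δx, Δy, Δh) = (25, -105, +0.3); to C = (105, -375, +1.1).
Determinant of the coordinate differences = 25·(-375) − 105·(-105) = 1650.
∂z/∂x = [(+0.3)·(-375) − (+1.1)·(-105)] / 1650 = +0.001818
∂z/∂y = [25·(+1.1) − 105·(+0.3)] / 1650 = -0.002424
Steepest decrease is along −∇f = (-0.001818 E, +0.002424 N) → northwest.

NW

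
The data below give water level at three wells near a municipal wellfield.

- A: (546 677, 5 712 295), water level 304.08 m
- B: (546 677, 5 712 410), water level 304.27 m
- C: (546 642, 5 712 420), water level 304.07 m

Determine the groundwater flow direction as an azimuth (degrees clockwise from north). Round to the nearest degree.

255°

With h = a·x + b·y + c and A as origin, the differences give:
  0·a + 115·b = +0.19
  (-35)·a + 125·b = -0.01
Eliminate b (×125 and ×115, subtract): 4025·a = 24.900 → a = ∂h/∂x = +0.006186
Back-substitute: b = ∂h/∂y = +0.001652.
Flow direction (−∇h) has components (-0.006186 E, -0.001652 N).
Azimuth = atan2(E, N) = atan2(-0.006186, -0.001652) = 255.0° ≈ 255°.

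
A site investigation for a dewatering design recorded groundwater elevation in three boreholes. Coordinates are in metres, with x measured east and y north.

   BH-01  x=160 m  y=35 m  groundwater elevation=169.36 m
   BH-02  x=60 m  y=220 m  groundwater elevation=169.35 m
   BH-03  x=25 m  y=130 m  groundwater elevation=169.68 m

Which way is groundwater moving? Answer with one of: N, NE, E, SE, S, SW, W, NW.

Three-point gradient (reference BH-01): Δ to BH-02 = (-100, 185, -0.01), Δ to BH-03 = (-135, 95, +0.32).
∂h/∂x = -0.003887, ∂h/∂y = -0.002155 (det = 15475).
Flow = −∇h = (+0.003887 east, +0.002155 north), which points northeast.

NE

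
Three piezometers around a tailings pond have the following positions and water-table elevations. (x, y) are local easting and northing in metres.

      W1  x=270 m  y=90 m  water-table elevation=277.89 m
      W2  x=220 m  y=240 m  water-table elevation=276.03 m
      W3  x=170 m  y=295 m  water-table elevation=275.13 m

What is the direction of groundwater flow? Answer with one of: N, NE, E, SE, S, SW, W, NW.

Differences from W1: to W2 (Δx, Δy, Δh) = (-50, 150, -1.86); to W3 = (-100, 205, -2.76).
Solve a·Δx + b·Δy = Δh: det = (-50)·205 − (-100)·150 = 4750.
∂h/∂x = [(-1.86)·205 − (-2.76)·150] / 4750 = +0.006884
∂h/∂y = [(-50)·(-2.76) − (-100)·(-1.86)] / 4750 = -0.01011
Flow = −∇h = (-0.006884 east, +0.01011 north), which points northwest.

NW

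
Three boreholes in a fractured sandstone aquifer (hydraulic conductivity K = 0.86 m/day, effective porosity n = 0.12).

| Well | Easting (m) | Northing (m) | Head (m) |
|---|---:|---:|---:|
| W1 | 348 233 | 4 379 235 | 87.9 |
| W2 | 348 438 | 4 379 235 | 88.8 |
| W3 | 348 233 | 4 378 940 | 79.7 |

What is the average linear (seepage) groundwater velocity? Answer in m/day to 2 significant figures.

0.20 m/day

∂h/∂x = (88.8 − 87.9) / (348438 − 348233) = +0.004390
∂h/∂y = (79.7 − 87.9) / (4378940 − 4379235) = +0.02780
|∇h| = √(0.004390² + 0.02780²) = 0.02814
Seepage velocity v = K·i/n = 0.86 × 0.02814 / 0.12 = 0.2017 m/day.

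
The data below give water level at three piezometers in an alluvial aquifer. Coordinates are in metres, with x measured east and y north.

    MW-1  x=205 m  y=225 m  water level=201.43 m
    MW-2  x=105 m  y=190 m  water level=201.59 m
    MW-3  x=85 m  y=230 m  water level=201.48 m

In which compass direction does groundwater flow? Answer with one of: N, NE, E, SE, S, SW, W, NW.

N

Taking MW-1 as reference: MW-2−MW-1 = (-100, -35, +0.16); MW-3−MW-1 = (-120, 5, +0.05).
Solve a·Δx + b·Δy = Δh: det = (-100)·5 − (-120)·(-35) = -4700.
∂h/∂x = [(+0.16)·5 − (+0.05)·(-35)] / -4700 = -0.0005426
∂h/∂y = [(-100)·(+0.05) − (-120)·(+0.16)] / -4700 = -0.003021
Flow = −∇h = (+0.0005426 east, +0.003021 north), which points north.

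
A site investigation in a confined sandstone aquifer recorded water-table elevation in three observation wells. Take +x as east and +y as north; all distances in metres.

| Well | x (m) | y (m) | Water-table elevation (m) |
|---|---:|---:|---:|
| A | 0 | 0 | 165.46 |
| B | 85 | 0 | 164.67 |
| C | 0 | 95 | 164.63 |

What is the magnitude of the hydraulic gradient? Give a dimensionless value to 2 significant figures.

0.013

∂h/∂x = (164.67 − 165.46) / (85 − 0) = -0.009294
∂h/∂y = (164.63 − 165.46) / (95 − 0) = -0.008737
|∇h| = √(-0.009294² + -0.008737²) = 0.01276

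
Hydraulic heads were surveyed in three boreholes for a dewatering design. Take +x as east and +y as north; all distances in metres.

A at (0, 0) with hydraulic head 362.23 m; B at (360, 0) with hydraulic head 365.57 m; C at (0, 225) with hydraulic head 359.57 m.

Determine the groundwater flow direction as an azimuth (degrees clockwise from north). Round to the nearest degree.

∂h/∂x = (365.57 − 362.23) / (360 − 0) = +0.009278
∂h/∂y = (359.57 − 362.23) / (225 − 0) = -0.01182
Flow direction (−∇h) has components (-0.009278 E, +0.01182 N).
Azimuth = atan2(E, N) = atan2(-0.009278, +0.01182) = 321.9° ≈ 322°.

322°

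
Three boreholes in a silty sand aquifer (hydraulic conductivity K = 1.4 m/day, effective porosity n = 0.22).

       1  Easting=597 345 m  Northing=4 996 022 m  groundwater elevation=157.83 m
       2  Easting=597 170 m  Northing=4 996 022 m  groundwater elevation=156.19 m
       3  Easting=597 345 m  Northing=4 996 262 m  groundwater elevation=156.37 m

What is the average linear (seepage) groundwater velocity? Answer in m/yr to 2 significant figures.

26 m/yr

∂h/∂x = (156.19 − 157.83) / (597170 − 597345) = +0.009371
∂h/∂y = (156.37 − 157.83) / (4996262 − 4996022) = -0.006083
|∇h| = √(0.009371² + -0.006083²) = 0.01117
Seepage velocity v = K·i/n = 1.4 × 0.01117 / 0.22 = 0.07108 m/day = 25.96 m/yr.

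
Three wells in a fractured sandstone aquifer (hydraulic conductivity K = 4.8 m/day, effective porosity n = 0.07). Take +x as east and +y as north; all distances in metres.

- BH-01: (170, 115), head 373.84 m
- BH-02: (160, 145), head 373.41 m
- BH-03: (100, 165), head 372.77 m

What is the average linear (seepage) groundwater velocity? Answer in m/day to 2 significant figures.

0.95 m/day

With h = a·x + b·y + c and BH-01 as origin, the differences give:
  (-10)·a + 30·b = -0.43
  (-70)·a + 50·b = -1.07
Eliminate b (×50 and ×30, subtract): 1600·a = 10.600 → a = ∂h/∂x = +0.006625
Back-substitute: b = ∂h/∂y = -0.01212.
|∇h| = √(0.006625² + -0.01212²) = 0.01381
Seepage velocity v = K·i/n = 4.8 × 0.01381 / 0.07 = 0.947 m/day.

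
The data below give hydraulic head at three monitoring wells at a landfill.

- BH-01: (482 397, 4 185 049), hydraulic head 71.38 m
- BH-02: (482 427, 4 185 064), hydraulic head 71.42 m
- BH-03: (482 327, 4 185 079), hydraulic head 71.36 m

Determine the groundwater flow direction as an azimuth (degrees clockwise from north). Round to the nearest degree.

Taking BH-01 as reference: BH-02−BH-01 = (30, 15, +0.04); BH-03−BH-01 = (-70, 30, -0.02).
Determinant of the coordinate differences = 30·30 − (-70)·15 = 1950.
∂h/∂x = [(+0.04)·30 − (-0.02)·15] / 1950 = +0.0007692
∂h/∂y = [30·(-0.02) − (-70)·(+0.04)] / 1950 = +0.001128
Flow direction (−∇h) has components (-0.0007692 E, -0.001128 N).
Azimuth = atan2(E, N) = atan2(-0.0007692, -0.001128) = 214.3° ≈ 214°.

214°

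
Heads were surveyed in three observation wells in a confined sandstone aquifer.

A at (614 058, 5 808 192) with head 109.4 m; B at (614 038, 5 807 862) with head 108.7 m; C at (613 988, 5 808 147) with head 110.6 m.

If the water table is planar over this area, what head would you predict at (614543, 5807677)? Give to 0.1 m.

98.4 m

Taking A as reference: B−A = (-20, -330, -0.7); C−A = (-70, -45, +1.2).
Solve a·Δx + b·Δy = Δh: det = (-20)·(-45) − (-70)·(-330) = -22200.
∂h/∂x = [(-0.7)·(-45) − (+1.2)·(-330)] / -22200 = -0.01926
∂h/∂y = [(-20)·(+1.2) − (-70)·(-0.7)] / -22200 = +0.003288
h(614543, 5807677) = 109.4 + (-0.01926)·(485) + (+0.003288)·(-515) = 109.4 -9.340 -1.693 = 98.367 m.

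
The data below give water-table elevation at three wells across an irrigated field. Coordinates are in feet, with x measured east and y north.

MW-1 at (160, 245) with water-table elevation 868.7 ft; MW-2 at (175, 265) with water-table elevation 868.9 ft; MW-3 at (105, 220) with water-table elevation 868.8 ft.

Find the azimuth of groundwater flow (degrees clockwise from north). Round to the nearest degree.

Differences from MW-1: to MW-2 (Δx, Δy, Δh) = (15, 20, +0.2); to MW-3 = (-55, -25, +0.1).
Solve a·Δx + b·Δy = Δh: det = 15·(-25) − (-55)·20 = 725.
∂h/∂x = [(+0.2)·(-25) − (+0.1)·20] / 725 = -0.009655
∂h/∂y = [15·(+0.1) − (-55)·(+0.2)] / 725 = +0.01724
Flow direction (−∇h) has components (+0.009655 E, -0.01724 N).
Azimuth = atan2(E, N) = atan2(+0.009655, -0.01724) = 150.8° ≈ 151°.

151°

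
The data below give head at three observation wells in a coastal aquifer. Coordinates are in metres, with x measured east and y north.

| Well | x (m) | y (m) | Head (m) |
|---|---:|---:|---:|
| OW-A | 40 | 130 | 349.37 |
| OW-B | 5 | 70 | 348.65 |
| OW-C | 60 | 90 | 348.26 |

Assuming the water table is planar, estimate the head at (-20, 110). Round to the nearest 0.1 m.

349.8 m

Differences from OW-A: to OW-B (Δx, Δy, Δh) = (-35, -60, -0.72); to OW-C = (20, -40, -1.11).
Solve a·Δx + b·Δy = Δh: det = (-35)·(-40) − 20·(-60) = 2600.
∂h/∂x = [(-0.72)·(-40) − (-1.11)·(-60)] / 2600 = -0.01454
∂h/∂y = [(-35)·(-1.11) − 20·(-0.72)] / 2600 = +0.02048
h(-20, 110) = 349.37 + (-0.01454)·(-60) + (+0.02048)·(-20) = 349.37 +0.872 -0.410 = 349.833 m.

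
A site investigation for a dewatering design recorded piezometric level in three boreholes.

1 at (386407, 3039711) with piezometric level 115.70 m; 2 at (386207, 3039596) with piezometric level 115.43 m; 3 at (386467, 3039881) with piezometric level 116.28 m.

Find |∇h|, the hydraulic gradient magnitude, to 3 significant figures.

0.00376

Taking 1 as reference: 2−1 = (-200, -115, -0.27); 3−1 = (60, 170, +0.58).
Determinant of the coordinate differences = (-200)·170 − 60·(-115) = -27100.
∂h/∂x = [(-0.27)·170 − (+0.58)·(-115)] / -27100 = -0.0007675
∂h/∂y = [(-200)·(+0.58) − 60·(-0.27)] / -27100 = +0.003683
|∇h| = √(-0.0007675² + 0.003683²) = 0.003762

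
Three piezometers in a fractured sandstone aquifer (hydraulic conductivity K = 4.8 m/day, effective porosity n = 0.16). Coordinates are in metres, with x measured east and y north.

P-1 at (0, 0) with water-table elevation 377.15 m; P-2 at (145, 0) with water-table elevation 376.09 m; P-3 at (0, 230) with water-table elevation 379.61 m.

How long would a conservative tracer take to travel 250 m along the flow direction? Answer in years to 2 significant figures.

∂h/∂x = (376.09 − 377.15) / (145 − 0) = -0.007310
∂h/∂y = (379.61 − 377.15) / (230 − 0) = +0.01070
|∇h| = √(-0.007310² + 0.01070²) = 0.01296
Seepage velocity v = K·i/n = 4.8 × 0.01296 / 0.16 = 0.3888 m/day.
t = 250 / 0.3888 = 643 days = 1.76 years.

1.8 years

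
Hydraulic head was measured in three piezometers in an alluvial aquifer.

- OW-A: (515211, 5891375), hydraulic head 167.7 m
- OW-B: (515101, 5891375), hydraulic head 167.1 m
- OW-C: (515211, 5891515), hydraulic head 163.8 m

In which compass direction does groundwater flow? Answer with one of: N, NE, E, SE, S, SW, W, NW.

N

∂h/∂x = (167.1 − 167.7) / (515101 − 515211) = +0.005455
∂h/∂y = (163.8 − 167.7) / (5891515 − 5891375) = -0.02786
Flow = −∇h = (-0.005455 east, +0.02786 north), which points north.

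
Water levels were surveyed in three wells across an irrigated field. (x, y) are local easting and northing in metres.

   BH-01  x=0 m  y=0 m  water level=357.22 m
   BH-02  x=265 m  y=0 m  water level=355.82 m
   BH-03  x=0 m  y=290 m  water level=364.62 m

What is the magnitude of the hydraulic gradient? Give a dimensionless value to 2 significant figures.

∂h/∂x = (355.82 − 357.22) / (265 − 0) = -0.005283
∂h/∂y = (364.62 − 357.22) / (290 − 0) = +0.02552
|∇h| = √(-0.005283² + 0.02552²) = 0.02606

0.026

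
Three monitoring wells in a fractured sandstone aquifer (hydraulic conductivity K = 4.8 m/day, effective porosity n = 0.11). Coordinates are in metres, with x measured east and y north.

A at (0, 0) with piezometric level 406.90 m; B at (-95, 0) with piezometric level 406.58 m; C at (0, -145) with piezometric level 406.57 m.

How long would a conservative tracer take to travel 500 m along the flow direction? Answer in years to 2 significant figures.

∂h/∂x = (406.58 − 406.90) / (-95 − 0) = +0.003368
∂h/∂y = (406.57 − 406.90) / (-145 − 0) = +0.002276
|∇h| = √(0.003368² + 0.002276²) = 0.004065
Seepage velocity v = K·i/n = 4.8 × 0.004065 / 0.11 = 0.1774 m/day.
t = 500 / 0.1774 = 2818 days = 7.72 years.

7.7 years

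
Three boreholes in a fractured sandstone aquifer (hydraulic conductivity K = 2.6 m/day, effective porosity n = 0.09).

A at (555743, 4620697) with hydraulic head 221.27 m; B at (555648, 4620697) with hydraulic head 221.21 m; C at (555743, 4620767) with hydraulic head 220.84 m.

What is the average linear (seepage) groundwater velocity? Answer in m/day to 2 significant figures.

0.18 m/day

∂h/∂x = (221.21 − 221.27) / (555648 − 555743) = +0.0006316
∂h/∂y = (220.84 − 221.27) / (4620767 − 4620697) = -0.006143
|∇h| = √(0.0006316² + -0.006143²) = 0.006175
Seepage velocity v = K·i/n = 2.6 × 0.006175 / 0.09 = 0.1784 m/day.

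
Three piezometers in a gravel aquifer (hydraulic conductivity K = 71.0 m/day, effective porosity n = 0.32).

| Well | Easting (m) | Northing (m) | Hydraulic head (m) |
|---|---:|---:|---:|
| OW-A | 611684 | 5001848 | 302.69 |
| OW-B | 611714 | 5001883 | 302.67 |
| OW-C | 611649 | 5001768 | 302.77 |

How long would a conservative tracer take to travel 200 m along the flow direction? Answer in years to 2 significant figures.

Differences from OW-A: to OW-B (Δx, Δy, Δh) = (30, 35, -0.02); to OW-C = (-35, -80, +0.08).
Solve a·Δx + b·Δy = Δh: det = 30·(-80) − (-35)·35 = -1175.
∂h/∂x = [(-0.02)·(-80) − (+0.08)·35] / -1175 = +0.001021
∂h/∂y = [30·(+0.08) − (-35)·(-0.02)] / -1175 = -0.001447
|∇h| = √(0.001021² + -0.001447²) = 0.001771
Seepage velocity v = K·i/n = 71.0 × 0.001771 / 0.32 = 0.3929 m/day.
t = 200 / 0.3929 = 509 days = 1.39 years.

1.4 years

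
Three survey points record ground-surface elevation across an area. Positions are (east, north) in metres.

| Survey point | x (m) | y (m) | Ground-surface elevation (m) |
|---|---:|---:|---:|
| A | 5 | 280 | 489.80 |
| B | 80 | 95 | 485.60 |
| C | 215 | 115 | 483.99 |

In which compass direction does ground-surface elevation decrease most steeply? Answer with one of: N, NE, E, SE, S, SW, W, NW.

SE

With z = a·x + b·y + c and A as origin, the differences give:
  75·a + (-185)·b = -4.20
  210·a + (-165)·b = -5.81
Eliminate b (×(-165) and ×(-185), subtract): 26475·a = -381.850 → a = ∂z/∂x = -0.01442
Back-substitute: b = ∂z/∂y = +0.01686.
Steepest decrease is along −∇f = (+0.01442 E, -0.01686 N) → southeast.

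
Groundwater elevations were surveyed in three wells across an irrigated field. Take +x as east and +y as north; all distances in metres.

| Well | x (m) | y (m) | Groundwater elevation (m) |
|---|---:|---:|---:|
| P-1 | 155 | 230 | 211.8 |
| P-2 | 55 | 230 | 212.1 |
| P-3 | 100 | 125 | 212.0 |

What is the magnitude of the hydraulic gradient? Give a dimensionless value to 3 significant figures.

0.00302

Differences from P-1: to P-2 (Δx, Δy, Δh) = (-100, 0, +0.3); to P-3 = (-55, -105, +0.2).
Solve a·Δx + b·Δy = Δh: det = (-100)·(-105) − (-55)·0 = 10500.
∂h/∂x = [(+0.3)·(-105) − (+0.2)·0] / 10500 = -0.003000
∂h/∂y = [(-100)·(+0.2) − (-55)·(+0.3)] / 10500 = -0.0003333
|∇h| = √(-0.003000² + -0.0003333²) = 0.003018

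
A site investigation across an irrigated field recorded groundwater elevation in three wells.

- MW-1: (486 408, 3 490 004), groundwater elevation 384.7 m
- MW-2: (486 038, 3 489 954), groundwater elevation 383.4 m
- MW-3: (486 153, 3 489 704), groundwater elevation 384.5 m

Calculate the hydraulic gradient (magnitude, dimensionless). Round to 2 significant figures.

0.0047

With h = a·x + b·y + c and MW-1 as origin, the differences give:
  (-370)·a + (-50)·b = -1.3
  (-255)·a + (-300)·b = -0.2
Eliminate b (×(-300) and ×(-50), subtract): 98250·a = 380.00 → a = ∂h/∂x = +0.003868
Back-substitute: b = ∂h/∂y = -0.002621.
|∇h| = √(0.003868² + -0.002621²) = 0.004672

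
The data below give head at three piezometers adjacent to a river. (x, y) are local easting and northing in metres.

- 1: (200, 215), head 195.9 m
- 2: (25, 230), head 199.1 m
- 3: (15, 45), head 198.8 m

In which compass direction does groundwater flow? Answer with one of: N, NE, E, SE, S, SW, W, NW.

E

With h = a·x + b·y + c and 1 as origin, the differences give:
  (-175)·a + 15·b = +3.2
  (-185)·a + (-170)·b = +2.9
Eliminate b (×(-170) and ×15, subtract): 32525·a = -587.50 → a = ∂h/∂x = -0.01806
Back-substitute: b = ∂h/∂y = +0.002598.
Flow = −∇h = (+0.01806 east, -0.002598 north), which points east.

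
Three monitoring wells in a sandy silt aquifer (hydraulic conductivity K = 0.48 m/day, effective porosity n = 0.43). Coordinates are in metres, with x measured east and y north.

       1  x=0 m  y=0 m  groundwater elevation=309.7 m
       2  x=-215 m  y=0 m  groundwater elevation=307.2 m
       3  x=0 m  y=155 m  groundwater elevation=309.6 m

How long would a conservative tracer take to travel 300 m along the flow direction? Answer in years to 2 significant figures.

∂h/∂x = (307.2 − 309.7) / (-215 − 0) = +0.01163
∂h/∂y = (309.6 − 309.7) / (155 − 0) = -0.0006452
|∇h| = √(0.01163² + -0.0006452²) = 0.01165
Seepage velocity v = K·i/n = 0.48 × 0.01165 / 0.43 = 0.013 m/day.
t = 300 / 0.013 = 2.308e+04 days = 63.2 years.

63 years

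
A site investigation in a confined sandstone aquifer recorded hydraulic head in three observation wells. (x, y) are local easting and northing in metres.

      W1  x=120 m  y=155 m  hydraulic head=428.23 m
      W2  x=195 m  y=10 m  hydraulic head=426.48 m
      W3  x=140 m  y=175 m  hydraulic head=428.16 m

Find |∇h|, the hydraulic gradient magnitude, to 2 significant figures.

Three-point gradient (reference W1): Δ to W2 = (75, -145, -1.75), Δ to W3 = (20, 20, -0.07).
∂h/∂x = -0.01026, ∂h/∂y = +0.006761 (det = 4400).
|∇h| = √(-0.01026² + 0.006761²) = 0.01229

0.012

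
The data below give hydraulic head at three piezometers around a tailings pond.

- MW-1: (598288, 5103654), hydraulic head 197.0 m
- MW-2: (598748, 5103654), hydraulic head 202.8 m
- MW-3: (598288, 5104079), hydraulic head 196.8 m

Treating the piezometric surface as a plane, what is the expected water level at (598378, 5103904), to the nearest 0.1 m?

∂h/∂x = (202.8 − 197.0) / (598748 − 598288) = +0.01261
∂h/∂y = (196.8 − 197.0) / (5104079 − 5103654) = -0.0004706
h(598378, 5103904) = 197.0 + (+0.01261)·(90) + (-0.0004706)·(250) = 197.0 +1.135 -0.118 = 198.017 m.

198.0 m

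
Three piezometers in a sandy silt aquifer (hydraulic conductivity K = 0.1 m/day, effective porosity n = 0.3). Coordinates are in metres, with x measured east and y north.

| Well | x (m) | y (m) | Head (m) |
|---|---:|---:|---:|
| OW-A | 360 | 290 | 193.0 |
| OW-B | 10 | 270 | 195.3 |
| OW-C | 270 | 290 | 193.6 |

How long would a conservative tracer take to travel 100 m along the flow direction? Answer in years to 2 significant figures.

With h = a·x + b·y + c and OW-A as origin, the differences give:
  (-350)·a + (-20)·b = +2.3
  (-90)·a + 0·b = +0.6
Eliminate b (×0 and ×(-20), subtract): -1800·a = 12.00 → a = ∂h/∂x = -0.006667
Back-substitute: b = ∂h/∂y = +0.001667.
|∇h| = √(-0.006667² + 0.001667²) = 0.006872
Seepage velocity v = K·i/n = 0.1 × 0.006872 / 0.3 = 0.002291 m/day.
t = 100 / 0.002291 = 4.365e+04 days = 120 years.

120 years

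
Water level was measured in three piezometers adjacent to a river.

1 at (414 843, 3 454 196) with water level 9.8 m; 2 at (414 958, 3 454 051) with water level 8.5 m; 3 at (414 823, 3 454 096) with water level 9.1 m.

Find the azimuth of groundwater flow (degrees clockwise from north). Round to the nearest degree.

With h = a·x + b·y + c and 1 as origin, the differences give:
  115·a + (-145)·b = -1.3
  (-20)·a + (-100)·b = -0.7
Eliminate b (×(-100) and ×(-145), subtract): -14400·a = 28.50 → a = ∂h/∂x = -0.001979
Back-substitute: b = ∂h/∂y = +0.007396.
Flow direction (−∇h) has components (+0.001979 E, -0.007396 N).
Azimuth = atan2(E, N) = atan2(+0.001979, -0.007396) = 165.0° ≈ 165°.

165°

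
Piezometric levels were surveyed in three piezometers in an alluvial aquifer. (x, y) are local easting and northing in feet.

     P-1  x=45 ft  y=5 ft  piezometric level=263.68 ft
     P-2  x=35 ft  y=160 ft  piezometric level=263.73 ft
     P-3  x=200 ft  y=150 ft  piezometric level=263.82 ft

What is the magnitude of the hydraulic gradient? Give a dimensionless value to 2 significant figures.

0.00067

Three-point gradient (reference P-1): Δ to P-2 = (-10, 155, +0.05), Δ to P-3 = (155, 145, +0.14).
∂h/∂x = +0.0005672, ∂h/∂y = +0.0003592 (det = -25475).
|∇h| = √(0.0005672² + 0.0003592²) = 0.0006714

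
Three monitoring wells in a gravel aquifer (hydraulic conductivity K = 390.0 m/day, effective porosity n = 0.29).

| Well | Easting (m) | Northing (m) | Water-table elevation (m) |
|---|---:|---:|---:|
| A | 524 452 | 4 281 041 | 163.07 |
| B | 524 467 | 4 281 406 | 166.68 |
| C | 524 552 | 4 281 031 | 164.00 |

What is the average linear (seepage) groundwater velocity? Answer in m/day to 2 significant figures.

19 m/day

Taking A as reference: B−A = (15, 365, +3.61); C−A = (100, -10, +0.93).
Determinant of the coordinate differences = 15·(-10) − 100·365 = -36650.
∂h/∂x = [(+3.61)·(-10) − (+0.93)·365] / -36650 = +0.01025
∂h/∂y = [15·(+0.93) − 100·(+3.61)] / -36650 = +0.009469
|∇h| = √(0.01025² + 0.009469²) = 0.01395
Seepage velocity v = K·i/n = 390.0 × 0.01395 / 0.29 = 18.76 m/day.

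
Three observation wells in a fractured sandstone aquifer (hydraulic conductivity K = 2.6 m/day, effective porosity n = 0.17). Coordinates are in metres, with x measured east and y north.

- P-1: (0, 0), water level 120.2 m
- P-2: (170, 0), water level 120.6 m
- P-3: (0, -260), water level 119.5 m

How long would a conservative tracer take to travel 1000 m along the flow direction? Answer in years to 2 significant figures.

50 years

∂h/∂x = (120.6 − 120.2) / (170 − 0) = +0.002353
∂h/∂y = (119.5 − 120.2) / (-260 − 0) = +0.002692
|∇h| = √(0.002353² + 0.002692²) = 0.003575
Seepage velocity v = K·i/n = 2.6 × 0.003575 / 0.17 = 0.05468 m/day.
t = 1000 / 0.05468 = 1.829e+04 days = 50.1 years.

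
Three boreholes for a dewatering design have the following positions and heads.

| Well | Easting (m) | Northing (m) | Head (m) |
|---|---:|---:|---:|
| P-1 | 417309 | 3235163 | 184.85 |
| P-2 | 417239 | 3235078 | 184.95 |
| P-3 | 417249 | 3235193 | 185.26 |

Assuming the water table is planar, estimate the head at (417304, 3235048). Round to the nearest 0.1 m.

184.5 m

With h = a·x + b·y + c and P-1 as origin, the differences give:
  (-70)·a + (-85)·b = +0.10
  (-60)·a + 30·b = +0.41
Eliminate b (×30 and ×(-85), subtract): -7200·a = 37.850 → a = ∂h/∂x = -0.005257
Back-substitute: b = ∂h/∂y = +0.003153.
h(417304, 3235048) = 184.85 + (-0.005257)·(-5) + (+0.003153)·(-115) = 184.85 +0.026 -0.363 = 184.514 m.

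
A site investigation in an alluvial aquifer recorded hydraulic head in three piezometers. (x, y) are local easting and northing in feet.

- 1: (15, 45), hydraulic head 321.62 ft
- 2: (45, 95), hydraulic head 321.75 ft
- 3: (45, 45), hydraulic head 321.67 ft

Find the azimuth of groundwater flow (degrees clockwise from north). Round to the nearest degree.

226°

Three-point gradient (reference 1): Δ to 2 = (30, 50, +0.13), Δ to 3 = (30, 0, +0.05).
∂h/∂x = +0.001667, ∂h/∂y = +0.001600 (det = -1500).
Flow direction (−∇h) has components (-0.001667 E, -0.001600 N).
Azimuth = atan2(E, N) = atan2(-0.001667, -0.001600) = 226.2° ≈ 226°.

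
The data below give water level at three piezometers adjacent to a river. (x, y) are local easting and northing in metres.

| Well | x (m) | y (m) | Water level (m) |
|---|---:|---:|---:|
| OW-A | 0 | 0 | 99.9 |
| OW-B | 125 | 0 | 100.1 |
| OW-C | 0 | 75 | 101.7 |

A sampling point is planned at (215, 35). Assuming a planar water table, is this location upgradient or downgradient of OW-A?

∂h/∂x = (100.1 − 99.9) / (125 − 0) = +0.001600
∂h/∂y = (101.7 − 99.9) / (75 − 0) = +0.02400
Head at (215, 35) = 99.9 + (+0.001600)·(215) + (+0.02400)·(35) = 101.08 m.
That is higher than the 99.9 m at OW-A, so the point is upgradient.

upgradient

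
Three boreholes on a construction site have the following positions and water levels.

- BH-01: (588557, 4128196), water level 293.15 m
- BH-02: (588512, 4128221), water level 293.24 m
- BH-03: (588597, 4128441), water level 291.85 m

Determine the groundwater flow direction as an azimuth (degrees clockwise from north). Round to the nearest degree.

With h = a·x + b·y + c and BH-01 as origin, the differences give:
  (-45)·a + 25·b = +0.09
  40·a + 245·b = -1.30
Eliminate b (×245 and ×25, subtract): -12025·a = 54.550 → a = ∂h/∂x = -0.004536
Back-substitute: b = ∂h/∂y = -0.004565.
Flow direction (−∇h) has components (+0.004536 E, +0.004565 N).
Azimuth = atan2(E, N) = atan2(+0.004536, +0.004565) = 44.8° ≈ 045°.

045°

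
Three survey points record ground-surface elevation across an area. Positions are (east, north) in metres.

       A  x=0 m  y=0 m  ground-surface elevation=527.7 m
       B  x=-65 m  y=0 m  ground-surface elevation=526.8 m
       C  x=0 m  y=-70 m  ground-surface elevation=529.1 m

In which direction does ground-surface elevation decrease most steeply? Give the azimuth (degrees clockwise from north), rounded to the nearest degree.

325°

∂z/∂x = (526.8 − 527.7) / (-65 − 0) = +0.01385
∂z/∂y = (529.1 − 527.7) / (-70 − 0) = -0.02000
Steepest decrease is along −∇f: components (-0.01385 E, +0.02000 N).
Azimuth = atan2(-0.01385, +0.02000) = 325.3° ≈ 325°.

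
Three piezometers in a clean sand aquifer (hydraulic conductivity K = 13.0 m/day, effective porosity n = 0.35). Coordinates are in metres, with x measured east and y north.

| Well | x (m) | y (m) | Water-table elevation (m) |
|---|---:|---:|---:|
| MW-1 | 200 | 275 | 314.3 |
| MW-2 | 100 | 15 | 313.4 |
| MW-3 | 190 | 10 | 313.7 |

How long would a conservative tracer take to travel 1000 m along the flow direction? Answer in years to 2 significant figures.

18 years

With h = a·x + b·y + c and MW-1 as origin, the differences give:
  (-100)·a + (-260)·b = -0.9
  (-10)·a + (-265)·b = -0.6
Eliminate b (×(-265) and ×(-260), subtract): 23900·a = 82.50 → a = ∂h/∂x = +0.003452
Back-substitute: b = ∂h/∂y = +0.002134.
|∇h| = √(0.003452² + 0.002134²) = 0.004058
Seepage velocity v = K·i/n = 13.0 × 0.004058 / 0.35 = 0.1507 m/day.
t = 1000 / 0.1507 = 6636 days = 18.2 years.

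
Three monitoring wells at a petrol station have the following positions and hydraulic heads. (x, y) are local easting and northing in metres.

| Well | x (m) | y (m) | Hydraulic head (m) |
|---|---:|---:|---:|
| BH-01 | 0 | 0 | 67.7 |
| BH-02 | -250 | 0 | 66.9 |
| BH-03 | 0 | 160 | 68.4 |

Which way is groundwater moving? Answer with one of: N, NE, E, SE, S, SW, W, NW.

∂h/∂x = (66.9 − 67.7) / (-250 − 0) = +0.003200
∂h/∂y = (68.4 − 67.7) / (160 − 0) = +0.004375
Flow = −∇h = (-0.003200 east, -0.004375 north), which points southwest.

SW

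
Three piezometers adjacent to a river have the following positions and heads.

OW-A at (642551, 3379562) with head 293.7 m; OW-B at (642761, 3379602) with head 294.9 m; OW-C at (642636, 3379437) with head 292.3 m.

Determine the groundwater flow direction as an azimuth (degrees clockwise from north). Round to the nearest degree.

193°

Taking OW-A as reference: OW-B−OW-A = (210, 40, +1.2); OW-C−OW-A = (85, -125, -1.4).
Determinant of the coordinate differences = 210·(-125) − 85·40 = -29650.
∂h/∂x = [(+1.2)·(-125) − (-1.4)·40] / -29650 = +0.003170
∂h/∂y = [210·(-1.4) − 85·(+1.2)] / -29650 = +0.01336
Flow direction (−∇h) has components (-0.003170 E, -0.01336 N).
Azimuth = atan2(E, N) = atan2(-0.003170, -0.01336) = 193.4° ≈ 193°.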